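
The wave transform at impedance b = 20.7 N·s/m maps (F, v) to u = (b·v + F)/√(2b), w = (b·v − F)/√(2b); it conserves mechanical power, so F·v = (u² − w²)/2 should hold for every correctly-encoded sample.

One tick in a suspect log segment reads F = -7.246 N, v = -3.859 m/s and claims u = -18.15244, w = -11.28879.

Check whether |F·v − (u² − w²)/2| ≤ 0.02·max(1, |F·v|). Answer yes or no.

F·v = (-7.246)×(-3.859) = 27.9623 W.
(u² − w²)/2 = (329.5111 − 127.4368)/2 = 101.0371 W.
|Δ| = 73.0748;  2% of max(1, |F·v|) = 0.5592.

no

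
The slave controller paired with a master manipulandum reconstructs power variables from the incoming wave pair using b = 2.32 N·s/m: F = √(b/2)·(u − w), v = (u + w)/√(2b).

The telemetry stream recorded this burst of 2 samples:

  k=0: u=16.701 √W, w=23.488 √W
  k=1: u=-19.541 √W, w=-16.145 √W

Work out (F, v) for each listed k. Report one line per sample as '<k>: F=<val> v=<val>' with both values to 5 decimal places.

0: F=-7.30982 v=18.65727
1: F=-3.65760 v=-16.56681

k=0: u−w=-6.78700, u+w=40.18900; √(b/2)=1.07703, √(2b)=2.15407; F=1.07703×(-6.787)=-7.30982, v=40.18900/2.15407=18.65727
k=1: u−w=-3.39600, u+w=-35.68600; √(b/2)=1.07703, √(2b)=2.15407; F=1.07703×(-3.396)=-3.65760, v=-35.68600/2.15407=-16.56681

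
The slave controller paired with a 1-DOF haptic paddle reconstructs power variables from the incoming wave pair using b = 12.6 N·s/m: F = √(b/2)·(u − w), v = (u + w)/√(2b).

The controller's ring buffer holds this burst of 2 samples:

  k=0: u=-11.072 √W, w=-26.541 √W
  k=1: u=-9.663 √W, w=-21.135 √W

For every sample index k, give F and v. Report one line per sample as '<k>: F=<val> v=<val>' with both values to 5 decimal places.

0: F=38.82688 v=-7.49269
1: F=28.79449 v=-6.13511

k=0: u−w=15.46900, u+w=-37.61300; √(b/2)=2.50998, √(2b)=5.01996; F=2.50998×15.469=38.82688, v=-37.61300/5.01996=-7.49269
k=1: u−w=11.47200, u+w=-30.79800; √(b/2)=2.50998, √(2b)=5.01996; F=2.50998×11.472=28.79449, v=-30.79800/5.01996=-6.13511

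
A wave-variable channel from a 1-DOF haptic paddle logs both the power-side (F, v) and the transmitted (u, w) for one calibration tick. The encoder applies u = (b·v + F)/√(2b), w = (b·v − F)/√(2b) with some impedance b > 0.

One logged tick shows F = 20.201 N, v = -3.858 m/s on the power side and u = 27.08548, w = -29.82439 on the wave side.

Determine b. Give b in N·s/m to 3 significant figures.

b = 0.252 N·s/m

u + w = -2.7389;  u + w = √(2b)·v, so √(2b) = -2.7389/(-3.858) = 0.7099.
b = (√(2b))²/2 = 0.5040/2 = 0.2520.
(Check via u − w = 2F/√(2b): u − w = 56.9099, 2F/√(2b) = 56.9098.)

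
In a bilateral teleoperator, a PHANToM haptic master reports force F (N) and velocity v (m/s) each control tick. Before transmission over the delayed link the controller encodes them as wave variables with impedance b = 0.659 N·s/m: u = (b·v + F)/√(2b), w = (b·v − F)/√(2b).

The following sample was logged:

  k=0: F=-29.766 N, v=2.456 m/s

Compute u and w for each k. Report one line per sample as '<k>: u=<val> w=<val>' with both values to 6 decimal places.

k=0: b·v=0.659×2.456=1.618504; √(2b)=1.148042; u=(1.618504+(-29.766))/1.148042=-24.517832, w=(1.618504−(-29.766))/1.148042=27.337422

0: u=-24.517832 w=27.337422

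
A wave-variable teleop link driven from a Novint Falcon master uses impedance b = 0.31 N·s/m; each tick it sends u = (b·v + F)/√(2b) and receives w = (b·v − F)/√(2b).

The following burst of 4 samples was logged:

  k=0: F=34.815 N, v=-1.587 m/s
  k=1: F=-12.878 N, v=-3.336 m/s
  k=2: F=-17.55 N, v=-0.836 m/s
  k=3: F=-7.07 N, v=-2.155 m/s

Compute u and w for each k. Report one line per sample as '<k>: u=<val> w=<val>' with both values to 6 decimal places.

0: u=43.590292 w=-44.839897
1: u=-17.668461 w=15.041692
2: u=-22.617656 w=21.959389
3: u=-9.827333 w=8.130485

k=0: b·v=0.31×(-1.587)=-0.491970; √(2b)=0.787401; u=(-0.491970+34.815)/0.787401=43.590292, w=(-0.491970−34.815)/0.787401=-44.839897
k=1: b·v=0.31×(-3.336)=-1.034160; √(2b)=0.787401; u=(-1.034160+(-12.878))/0.787401=-17.668461, w=(-1.034160−(-12.878))/0.787401=15.041692
k=2: b·v=0.31×(-0.836)=-0.259160; √(2b)=0.787401; u=(-0.259160+(-17.55))/0.787401=-22.617656, w=(-0.259160−(-17.55))/0.787401=21.959389
k=3: b·v=0.31×(-2.155)=-0.668050; √(2b)=0.787401; u=(-0.668050+(-7.07))/0.787401=-9.827333, w=(-0.668050−(-7.07))/0.787401=8.130485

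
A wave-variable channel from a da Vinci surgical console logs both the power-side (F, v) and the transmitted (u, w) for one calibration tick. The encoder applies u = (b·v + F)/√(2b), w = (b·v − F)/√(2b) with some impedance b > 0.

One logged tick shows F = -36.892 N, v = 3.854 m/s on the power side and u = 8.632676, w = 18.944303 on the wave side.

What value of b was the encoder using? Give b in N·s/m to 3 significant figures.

u + w = 27.576979;  u + w = √(2b)·v, so √(2b) = 27.576979/3.854 = 7.155417.
b = (√(2b))²/2 = 51.199999/2 = 25.600000.
(Check via u − w = 2F/√(2b): u − w = -10.311627, 2F/√(2b) = -10.311628.)

b = 25.6 N·s/m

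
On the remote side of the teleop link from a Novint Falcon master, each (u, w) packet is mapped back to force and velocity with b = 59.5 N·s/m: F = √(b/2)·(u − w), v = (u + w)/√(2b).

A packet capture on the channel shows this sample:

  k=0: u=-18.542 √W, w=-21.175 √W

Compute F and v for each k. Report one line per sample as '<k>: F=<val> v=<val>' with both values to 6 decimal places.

0: F=14.361319 v=-3.640851

k=0: u−w=2.633000, u+w=-39.717000; √(b/2)=5.454356, √(2b)=10.908712; F=5.454356×2.633=14.361319, v=-39.717000/10.908712=-3.640851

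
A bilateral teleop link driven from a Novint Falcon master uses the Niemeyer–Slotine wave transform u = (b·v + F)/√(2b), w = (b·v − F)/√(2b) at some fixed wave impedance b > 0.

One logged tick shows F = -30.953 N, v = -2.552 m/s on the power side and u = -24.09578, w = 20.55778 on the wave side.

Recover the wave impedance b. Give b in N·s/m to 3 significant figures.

u + w = -3.53800;  u + w = √(2b)·v, so √(2b) = -3.53800/(-2.552) = 1.38636.
b = (√(2b))²/2 = 1.92200/2 = 0.96100.
(Check via u − w = 2F/√(2b): u − w = -44.65356, 2F/√(2b) = -44.65351.)

b = 0.961 N·s/m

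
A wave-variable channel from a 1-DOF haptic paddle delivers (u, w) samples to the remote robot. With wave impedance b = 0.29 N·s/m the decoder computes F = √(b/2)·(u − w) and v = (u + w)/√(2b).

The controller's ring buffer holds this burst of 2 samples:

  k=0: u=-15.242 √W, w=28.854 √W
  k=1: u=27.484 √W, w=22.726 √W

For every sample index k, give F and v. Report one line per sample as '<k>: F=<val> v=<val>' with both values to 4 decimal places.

0: F=-16.7913 v=17.8734
1: F=1.8118 v=65.9290

k=0: u−w=-44.0960, u+w=13.6120; √(b/2)=0.3808, √(2b)=0.7616; F=0.3808×(-44.096)=-16.7913, v=13.6120/0.7616=17.8734
k=1: u−w=4.7580, u+w=50.2100; √(b/2)=0.3808, √(2b)=0.7616; F=0.3808×4.758=1.8118, v=50.2100/0.7616=65.9290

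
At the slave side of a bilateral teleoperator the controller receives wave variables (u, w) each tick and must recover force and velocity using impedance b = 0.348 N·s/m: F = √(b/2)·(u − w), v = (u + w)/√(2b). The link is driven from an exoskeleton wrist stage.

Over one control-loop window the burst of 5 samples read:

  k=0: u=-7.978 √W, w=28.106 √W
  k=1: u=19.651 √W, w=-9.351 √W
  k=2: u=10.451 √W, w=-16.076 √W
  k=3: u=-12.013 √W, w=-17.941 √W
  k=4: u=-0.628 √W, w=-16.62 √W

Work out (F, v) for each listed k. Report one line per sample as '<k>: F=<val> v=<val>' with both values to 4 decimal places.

0: F=-15.0518 v=24.1266
1: F=12.0977 v=12.3462
2: F=11.0653 v=-6.7425
3: F=2.4728 v=-35.9046
4: F=6.6708 v=-20.6745

k=0: u−w=-36.0840, u+w=20.1280; √(b/2)=0.4171, √(2b)=0.8343; F=0.4171×(-36.084)=-15.0518, v=20.1280/0.8343=24.1266
k=1: u−w=29.0020, u+w=10.3000; √(b/2)=0.4171, √(2b)=0.8343; F=0.4171×29.002=12.0977, v=10.3000/0.8343=12.3462
k=2: u−w=26.5270, u+w=-5.6250; √(b/2)=0.4171, √(2b)=0.8343; F=0.4171×26.527=11.0653, v=-5.6250/0.8343=-6.7425
k=3: u−w=5.9280, u+w=-29.9540; √(b/2)=0.4171, √(2b)=0.8343; F=0.4171×5.928=2.4728, v=-29.9540/0.8343=-35.9046
k=4: u−w=15.9920, u+w=-17.2480; √(b/2)=0.4171, √(2b)=0.8343; F=0.4171×15.992=6.6708, v=-17.2480/0.8343=-20.6745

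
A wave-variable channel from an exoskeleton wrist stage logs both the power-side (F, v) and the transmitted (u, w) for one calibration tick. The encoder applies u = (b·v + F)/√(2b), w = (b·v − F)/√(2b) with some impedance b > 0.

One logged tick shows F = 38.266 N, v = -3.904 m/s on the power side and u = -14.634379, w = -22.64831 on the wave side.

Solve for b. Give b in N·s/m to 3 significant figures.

u + w = -37.282689;  u + w = √(2b)·v, so √(2b) = -37.282689/(-3.904) = 9.549869.
b = (√(2b))²/2 = 91.200000/2 = 45.600000.
(Check via u − w = 2F/√(2b): u − w = 8.013931, 2F/√(2b) = 8.013932.)

b = 45.6 N·s/m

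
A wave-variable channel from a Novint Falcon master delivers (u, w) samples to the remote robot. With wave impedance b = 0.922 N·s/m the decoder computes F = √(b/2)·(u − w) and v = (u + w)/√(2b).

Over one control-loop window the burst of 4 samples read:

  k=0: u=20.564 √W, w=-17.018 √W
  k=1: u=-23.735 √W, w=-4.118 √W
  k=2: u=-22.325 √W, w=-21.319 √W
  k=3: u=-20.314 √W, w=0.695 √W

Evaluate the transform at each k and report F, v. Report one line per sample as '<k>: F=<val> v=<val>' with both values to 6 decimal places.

k=0: u−w=37.582000, u+w=3.546000; √(b/2)=0.678970, √(2b)=1.357940; F=0.678970×37.582=25.517043, v=3.546000/1.357940=2.611309
k=1: u−w=-19.617000, u+w=-27.853000; √(b/2)=0.678970, √(2b)=1.357940; F=0.678970×(-19.617)=-13.319351, v=-27.853000/1.357940=-20.511221
k=2: u−w=-1.006000, u+w=-43.644000; √(b/2)=0.678970, √(2b)=1.357940; F=0.678970×(-1.006)=-0.683044, v=-43.644000/1.357940=-32.139868
k=3: u−w=-21.009000, u+w=-19.619000; √(b/2)=0.678970, √(2b)=1.357940; F=0.678970×(-21.009)=-14.264477, v=-19.619000/1.357940=-14.447623

0: F=25.517043 v=2.611309
1: F=-13.319351 v=-20.511221
2: F=-0.683044 v=-32.139868
3: F=-14.264477 v=-14.447623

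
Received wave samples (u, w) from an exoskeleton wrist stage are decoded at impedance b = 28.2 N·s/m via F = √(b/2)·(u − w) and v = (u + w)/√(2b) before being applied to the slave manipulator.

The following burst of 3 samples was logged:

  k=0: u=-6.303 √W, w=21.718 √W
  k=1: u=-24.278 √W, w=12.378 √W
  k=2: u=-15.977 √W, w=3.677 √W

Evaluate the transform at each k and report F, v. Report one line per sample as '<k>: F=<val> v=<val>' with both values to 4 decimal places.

k=0: u−w=-28.0210, u+w=15.4150; √(b/2)=3.7550, √(2b)=7.5100; F=3.7550×(-28.021)=-105.2188, v=15.4150/7.5100=2.0526
k=1: u−w=-36.6560, u+w=-11.9000; √(b/2)=3.7550, √(2b)=7.5100; F=3.7550×(-36.656)=-137.6432, v=-11.9000/7.5100=-1.5846
k=2: u−w=-19.6540, u+w=-12.3000; √(b/2)=3.7550, √(2b)=7.5100; F=3.7550×(-19.654)=-73.8007, v=-12.3000/7.5100=-1.6378

0: F=-105.2188 v=2.0526
1: F=-137.6432 v=-1.5846
2: F=-73.8007 v=-1.6378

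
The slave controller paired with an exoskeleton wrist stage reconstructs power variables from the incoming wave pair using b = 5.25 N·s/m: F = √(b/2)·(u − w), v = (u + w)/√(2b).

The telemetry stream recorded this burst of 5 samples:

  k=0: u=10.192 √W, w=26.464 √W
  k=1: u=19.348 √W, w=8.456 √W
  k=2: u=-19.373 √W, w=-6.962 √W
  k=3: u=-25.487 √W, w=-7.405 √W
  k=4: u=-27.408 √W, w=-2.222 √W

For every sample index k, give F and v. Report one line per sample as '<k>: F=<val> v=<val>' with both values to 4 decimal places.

0: F=-26.3637 v=11.3123
1: F=17.6471 v=8.5805
2: F=-20.1081 v=-8.1272
3: F=-29.2962 v=-10.1507
4: F=-40.8060 v=-9.1440

k=0: u−w=-16.2720, u+w=36.6560; √(b/2)=1.6202, √(2b)=3.2404; F=1.6202×(-16.272)=-26.3637, v=36.6560/3.2404=11.3123
k=1: u−w=10.8920, u+w=27.8040; √(b/2)=1.6202, √(2b)=3.2404; F=1.6202×10.892=17.6471, v=27.8040/3.2404=8.5805
k=2: u−w=-12.4110, u+w=-26.3350; √(b/2)=1.6202, √(2b)=3.2404; F=1.6202×(-12.411)=-20.1081, v=-26.3350/3.2404=-8.1272
k=3: u−w=-18.0820, u+w=-32.8920; √(b/2)=1.6202, √(2b)=3.2404; F=1.6202×(-18.082)=-29.2962, v=-32.8920/3.2404=-10.1507
k=4: u−w=-25.1860, u+w=-29.6300; √(b/2)=1.6202, √(2b)=3.2404; F=1.6202×(-25.186)=-40.8060, v=-29.6300/3.2404=-9.1440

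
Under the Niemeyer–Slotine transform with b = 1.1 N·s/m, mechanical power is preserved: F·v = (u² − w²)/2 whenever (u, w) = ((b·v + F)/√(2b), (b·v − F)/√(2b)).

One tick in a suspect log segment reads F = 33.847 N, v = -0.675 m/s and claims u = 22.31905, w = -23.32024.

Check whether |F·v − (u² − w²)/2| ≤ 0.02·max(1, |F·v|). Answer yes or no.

yes

F·v = 33.847×(-0.675) = -22.84673 W.
(u² − w²)/2 = (498.13999 − 543.83359)/2 = -22.84680 W.
|Δ| = 0.00008;  2% of max(1, |F·v|) = 0.45693.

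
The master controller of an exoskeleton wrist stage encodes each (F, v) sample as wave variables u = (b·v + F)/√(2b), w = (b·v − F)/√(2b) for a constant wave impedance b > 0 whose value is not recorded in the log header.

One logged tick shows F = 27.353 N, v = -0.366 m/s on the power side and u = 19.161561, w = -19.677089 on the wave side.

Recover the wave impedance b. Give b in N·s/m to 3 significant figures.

b = 0.992 N·s/m

u + w = -0.515528;  u + w = √(2b)·v, so √(2b) = -0.515528/(-0.366) = 1.408546.
b = (√(2b))²/2 = 1.984003/2 = 0.992002.
(Check via u − w = 2F/√(2b): u − w = 38.838650, 2F/√(2b) = 38.838620.)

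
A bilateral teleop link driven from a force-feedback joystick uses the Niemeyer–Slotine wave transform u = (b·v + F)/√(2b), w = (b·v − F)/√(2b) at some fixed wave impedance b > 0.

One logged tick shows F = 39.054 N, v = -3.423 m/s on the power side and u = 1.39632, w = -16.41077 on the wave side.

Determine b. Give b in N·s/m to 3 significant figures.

u + w = -15.01445;  u + w = √(2b)·v, so √(2b) = -15.01445/(-3.423) = 4.38634.
b = (√(2b))²/2 = 19.24000/2 = 9.62000.
(Check via u − w = 2F/√(2b): u − w = 17.80709, 2F/√(2b) = 17.80709.)

b = 9.62 N·s/m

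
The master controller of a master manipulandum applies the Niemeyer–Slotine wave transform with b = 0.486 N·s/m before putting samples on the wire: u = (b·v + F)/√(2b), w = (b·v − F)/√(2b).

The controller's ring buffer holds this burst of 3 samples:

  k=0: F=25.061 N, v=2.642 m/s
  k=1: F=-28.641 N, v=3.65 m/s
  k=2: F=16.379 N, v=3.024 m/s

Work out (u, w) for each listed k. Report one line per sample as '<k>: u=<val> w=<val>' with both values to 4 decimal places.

0: u=26.7218 w=-24.1170
1: u=-27.2513 w=30.8499
2: u=18.1039 w=-15.1226

k=0: b·v=0.486×2.642=1.2840; √(2b)=0.9859; u=(1.2840+25.061)/0.9859=26.7218, w=(1.2840−25.061)/0.9859=-24.1170
k=1: b·v=0.486×3.65=1.7739; √(2b)=0.9859; u=(1.7739+(-28.641))/0.9859=-27.2513, w=(1.7739−(-28.641))/0.9859=30.8499
k=2: b·v=0.486×3.024=1.4697; √(2b)=0.9859; u=(1.4697+16.379)/0.9859=18.1039, w=(1.4697−16.379)/0.9859=-15.1226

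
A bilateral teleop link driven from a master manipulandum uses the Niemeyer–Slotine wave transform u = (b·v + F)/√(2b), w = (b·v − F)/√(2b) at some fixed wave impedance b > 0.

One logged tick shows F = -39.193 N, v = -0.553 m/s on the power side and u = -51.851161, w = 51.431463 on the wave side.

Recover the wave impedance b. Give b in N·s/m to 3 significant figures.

u + w = -0.419698;  u + w = √(2b)·v, so √(2b) = -0.419698/(-0.553) = 0.758948.
b = (√(2b))²/2 = 0.576001/2 = 0.288001.
(Check via u − w = 2F/√(2b): u − w = -103.282624, 2F/√(2b) = -103.282498.)

b = 0.288 N·s/m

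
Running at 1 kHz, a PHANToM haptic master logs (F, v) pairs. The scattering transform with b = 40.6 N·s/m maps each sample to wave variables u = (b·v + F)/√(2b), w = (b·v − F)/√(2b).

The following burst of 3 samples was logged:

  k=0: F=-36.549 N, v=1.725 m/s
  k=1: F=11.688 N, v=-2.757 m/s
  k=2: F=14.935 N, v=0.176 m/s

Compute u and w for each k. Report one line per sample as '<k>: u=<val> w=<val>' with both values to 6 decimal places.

0: u=3.716082 w=11.828073
1: u=-11.124741 w=-13.718874
2: u=2.450377 w=-0.864422

k=0: b·v=40.6×1.725=70.035000; √(2b)=9.011104; u=(70.035000+(-36.549))/9.011104=3.716082, w=(70.035000−(-36.549))/9.011104=11.828073
k=1: b·v=40.6×(-2.757)=-111.934200; √(2b)=9.011104; u=(-111.934200+11.688)/9.011104=-11.124741, w=(-111.934200−11.688)/9.011104=-13.718874
k=2: b·v=40.6×0.176=7.145600; √(2b)=9.011104; u=(7.145600+14.935)/9.011104=2.450377, w=(7.145600−14.935)/9.011104=-0.864422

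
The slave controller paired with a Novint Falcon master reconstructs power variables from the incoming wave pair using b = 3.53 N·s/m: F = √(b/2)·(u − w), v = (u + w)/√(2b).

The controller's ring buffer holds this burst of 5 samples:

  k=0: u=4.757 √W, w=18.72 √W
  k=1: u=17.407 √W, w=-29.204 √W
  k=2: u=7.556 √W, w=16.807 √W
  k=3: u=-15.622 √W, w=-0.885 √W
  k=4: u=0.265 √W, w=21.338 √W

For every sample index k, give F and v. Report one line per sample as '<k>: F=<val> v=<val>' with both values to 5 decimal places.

0: F=-18.55031 v=8.83569
1: F=61.92425 v=-4.43986
2: F=-12.29026 v=9.16914
3: F=-19.57859 v=-6.21249
4: F=-27.99618 v=8.13040

k=0: u−w=-13.96300, u+w=23.47700; √(b/2)=1.32853, √(2b)=2.65707; F=1.32853×(-13.963)=-18.55031, v=23.47700/2.65707=8.83569
k=1: u−w=46.61100, u+w=-11.79700; √(b/2)=1.32853, √(2b)=2.65707; F=1.32853×46.611=61.92425, v=-11.79700/2.65707=-4.43986
k=2: u−w=-9.25100, u+w=24.36300; √(b/2)=1.32853, √(2b)=2.65707; F=1.32853×(-9.251)=-12.29026, v=24.36300/2.65707=9.16914
k=3: u−w=-14.73700, u+w=-16.50700; √(b/2)=1.32853, √(2b)=2.65707; F=1.32853×(-14.737)=-19.57859, v=-16.50700/2.65707=-6.21249
k=4: u−w=-21.07300, u+w=21.60300; √(b/2)=1.32853, √(2b)=2.65707; F=1.32853×(-21.073)=-27.99618, v=21.60300/2.65707=8.13040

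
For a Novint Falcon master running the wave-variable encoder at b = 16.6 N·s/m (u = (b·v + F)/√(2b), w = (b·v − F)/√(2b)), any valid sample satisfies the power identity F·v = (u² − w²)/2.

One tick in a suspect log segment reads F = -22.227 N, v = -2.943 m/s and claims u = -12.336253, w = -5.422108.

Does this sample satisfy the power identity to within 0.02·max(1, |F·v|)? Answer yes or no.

no

F·v = (-22.227)×(-2.943) = 65.414061 W.
(u² − w²)/2 = (152.183138 − 29.399255)/2 = 61.391941 W.
|Δ| = 4.022120;  2% of max(1, |F·v|) = 1.308281.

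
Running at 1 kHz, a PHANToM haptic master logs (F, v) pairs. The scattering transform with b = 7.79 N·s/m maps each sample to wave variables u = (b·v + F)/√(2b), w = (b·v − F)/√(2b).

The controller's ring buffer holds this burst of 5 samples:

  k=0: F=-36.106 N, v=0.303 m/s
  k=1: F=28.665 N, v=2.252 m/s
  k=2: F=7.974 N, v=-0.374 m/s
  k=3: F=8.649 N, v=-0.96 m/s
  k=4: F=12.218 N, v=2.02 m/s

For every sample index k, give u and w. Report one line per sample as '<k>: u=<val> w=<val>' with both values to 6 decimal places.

0: u=-8.549364 w=9.745351
1: u=11.706692 w=-2.817708
2: u=1.282074 w=-2.758309
3: u=0.296568 w=-4.085833
4: u=7.082020 w=0.891225

k=0: b·v=7.79×0.303=2.360370; √(2b)=3.947151; u=(2.360370+(-36.106))/3.947151=-8.549364, w=(2.360370−(-36.106))/3.947151=9.745351
k=1: b·v=7.79×2.252=17.543080; √(2b)=3.947151; u=(17.543080+28.665)/3.947151=11.706692, w=(17.543080−28.665)/3.947151=-2.817708
k=2: b·v=7.79×(-0.374)=-2.913460; √(2b)=3.947151; u=(-2.913460+7.974)/3.947151=1.282074, w=(-2.913460−7.974)/3.947151=-2.758309
k=3: b·v=7.79×(-0.96)=-7.478400; √(2b)=3.947151; u=(-7.478400+8.649)/3.947151=0.296568, w=(-7.478400−8.649)/3.947151=-4.085833
k=4: b·v=7.79×2.02=15.735800; √(2b)=3.947151; u=(15.735800+12.218)/3.947151=7.082020, w=(15.735800−12.218)/3.947151=0.891225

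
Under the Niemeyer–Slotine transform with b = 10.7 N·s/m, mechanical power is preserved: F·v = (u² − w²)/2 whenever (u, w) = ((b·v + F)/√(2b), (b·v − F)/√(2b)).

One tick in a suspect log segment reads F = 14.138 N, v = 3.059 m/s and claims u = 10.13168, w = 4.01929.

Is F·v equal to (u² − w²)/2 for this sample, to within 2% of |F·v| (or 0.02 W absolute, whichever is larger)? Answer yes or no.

F·v = 14.138×3.059 = 43.24814 W.
(u² − w²)/2 = (102.65094 − 16.15469)/2 = 43.24812 W.
|Δ| = 0.00002;  2% of max(1, |F·v|) = 0.86496.

yes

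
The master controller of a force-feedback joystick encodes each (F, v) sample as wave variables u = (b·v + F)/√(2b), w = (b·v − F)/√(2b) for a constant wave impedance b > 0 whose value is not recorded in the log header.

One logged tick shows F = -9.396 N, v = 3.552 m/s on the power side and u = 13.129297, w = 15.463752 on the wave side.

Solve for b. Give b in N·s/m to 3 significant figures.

b = 32.4 N·s/m

u + w = 28.593049;  u + w = √(2b)·v, so √(2b) = 28.593049/3.552 = 8.049845.
b = (√(2b))²/2 = 64.800003/2 = 32.400001.
(Check via u − w = 2F/√(2b): u − w = -2.334455, 2F/√(2b) = -2.334455.)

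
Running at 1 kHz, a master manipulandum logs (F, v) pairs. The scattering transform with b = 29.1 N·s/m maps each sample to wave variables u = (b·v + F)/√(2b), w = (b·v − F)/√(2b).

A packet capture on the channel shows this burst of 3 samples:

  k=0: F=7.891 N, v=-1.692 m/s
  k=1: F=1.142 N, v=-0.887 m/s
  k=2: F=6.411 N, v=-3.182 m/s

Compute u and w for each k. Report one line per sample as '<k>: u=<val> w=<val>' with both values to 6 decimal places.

0: u=-5.419686 w=-7.488400
1: u=-3.233720 w=-3.533108
2: u=-11.297210 w=-12.977926

k=0: b·v=29.1×(-1.692)=-49.237200; √(2b)=7.628892; u=(-49.237200+7.891)/7.628892=-5.419686, w=(-49.237200−7.891)/7.628892=-7.488400
k=1: b·v=29.1×(-0.887)=-25.811700; √(2b)=7.628892; u=(-25.811700+1.142)/7.628892=-3.233720, w=(-25.811700−1.142)/7.628892=-3.533108
k=2: b·v=29.1×(-3.182)=-92.596200; √(2b)=7.628892; u=(-92.596200+6.411)/7.628892=-11.297210, w=(-92.596200−6.411)/7.628892=-12.977926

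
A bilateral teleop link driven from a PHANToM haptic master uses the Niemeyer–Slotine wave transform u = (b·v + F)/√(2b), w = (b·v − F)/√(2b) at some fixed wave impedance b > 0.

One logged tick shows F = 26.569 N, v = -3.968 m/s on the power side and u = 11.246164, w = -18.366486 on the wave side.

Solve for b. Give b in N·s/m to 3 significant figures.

u + w = -7.120322;  u + w = √(2b)·v, so √(2b) = -7.120322/(-3.968) = 1.794436.
b = (√(2b))²/2 = 3.220001/2 = 1.610000.
(Check via u − w = 2F/√(2b): u − w = 29.612650, 2F/√(2b) = 29.612647.)

b = 1.61 N·s/m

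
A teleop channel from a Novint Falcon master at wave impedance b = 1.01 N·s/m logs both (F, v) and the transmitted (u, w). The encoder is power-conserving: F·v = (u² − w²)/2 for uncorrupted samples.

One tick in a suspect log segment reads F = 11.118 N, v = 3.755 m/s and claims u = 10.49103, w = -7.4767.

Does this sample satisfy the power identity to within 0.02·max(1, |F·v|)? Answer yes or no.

F·v = 11.118×3.755 = 41.7481 W.
(u² − w²)/2 = (110.0617 − 55.9010)/2 = 27.0803 W.
|Δ| = 14.6678;  2% of max(1, |F·v|) = 0.8350.

no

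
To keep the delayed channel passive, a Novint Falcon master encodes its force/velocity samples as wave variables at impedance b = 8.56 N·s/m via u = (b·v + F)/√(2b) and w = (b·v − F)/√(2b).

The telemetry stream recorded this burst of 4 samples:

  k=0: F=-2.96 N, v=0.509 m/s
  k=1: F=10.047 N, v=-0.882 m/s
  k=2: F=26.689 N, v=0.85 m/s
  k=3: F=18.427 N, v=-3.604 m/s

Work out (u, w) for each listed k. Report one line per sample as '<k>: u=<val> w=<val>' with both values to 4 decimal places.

k=0: b·v=8.56×0.509=4.3570; √(2b)=4.1376; u=(4.3570+(-2.96))/4.1376=0.3376, w=(4.3570−(-2.96))/4.1376=1.7684
k=1: b·v=8.56×(-0.882)=-7.5499; √(2b)=4.1376; u=(-7.5499+10.047)/4.1376=0.6035, w=(-7.5499−10.047)/4.1376=-4.2529
k=2: b·v=8.56×0.85=7.2760; √(2b)=4.1376; u=(7.2760+26.689)/4.1376=8.2088, w=(7.2760−26.689)/4.1376=-4.6918
k=3: b·v=8.56×(-3.604)=-30.8502; √(2b)=4.1376; u=(-30.8502+18.427)/4.1376=-3.0025, w=(-30.8502−18.427)/4.1376=-11.9095

0: u=0.3376 w=1.7684
1: u=0.6035 w=-4.2529
2: u=8.2088 w=-4.6918
3: u=-3.0025 w=-11.9095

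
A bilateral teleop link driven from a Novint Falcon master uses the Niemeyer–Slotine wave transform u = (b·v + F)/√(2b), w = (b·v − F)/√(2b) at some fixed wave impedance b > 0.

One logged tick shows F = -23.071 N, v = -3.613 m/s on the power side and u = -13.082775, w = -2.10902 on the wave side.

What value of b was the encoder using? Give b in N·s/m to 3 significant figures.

u + w = -15.191795;  u + w = √(2b)·v, so √(2b) = -15.191795/(-3.613) = 4.204759.
b = (√(2b))²/2 = 17.680000/2 = 8.840000.
(Check via u − w = 2F/√(2b): u − w = -10.973755, 2F/√(2b) = -10.973756.)

b = 8.84 N·s/m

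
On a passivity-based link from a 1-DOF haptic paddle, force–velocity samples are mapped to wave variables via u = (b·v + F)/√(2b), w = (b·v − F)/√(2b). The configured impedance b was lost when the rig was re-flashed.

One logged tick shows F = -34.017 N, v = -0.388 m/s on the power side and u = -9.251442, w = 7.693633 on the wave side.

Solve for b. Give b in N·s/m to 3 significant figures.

b = 8.06 N·s/m

u + w = -1.557809;  u + w = √(2b)·v, so √(2b) = -1.557809/(-0.388) = 4.014972.
b = (√(2b))²/2 = 16.119997/2 = 8.059999.
(Check via u − w = 2F/√(2b): u − w = -16.945075, 2F/√(2b) = -16.945076.)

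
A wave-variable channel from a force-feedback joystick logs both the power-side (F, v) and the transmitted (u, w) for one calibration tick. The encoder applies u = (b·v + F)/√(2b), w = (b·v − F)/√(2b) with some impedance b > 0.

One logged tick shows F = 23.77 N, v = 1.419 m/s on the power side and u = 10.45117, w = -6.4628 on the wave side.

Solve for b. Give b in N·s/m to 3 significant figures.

u + w = 3.98837;  u + w = √(2b)·v, so √(2b) = 3.98837/1.419 = 2.81069.
b = (√(2b))²/2 = 7.89998/2 = 3.94999.
(Check via u − w = 2F/√(2b): u − w = 16.91397, 2F/√(2b) = 16.91399.)

b = 3.95 N·s/m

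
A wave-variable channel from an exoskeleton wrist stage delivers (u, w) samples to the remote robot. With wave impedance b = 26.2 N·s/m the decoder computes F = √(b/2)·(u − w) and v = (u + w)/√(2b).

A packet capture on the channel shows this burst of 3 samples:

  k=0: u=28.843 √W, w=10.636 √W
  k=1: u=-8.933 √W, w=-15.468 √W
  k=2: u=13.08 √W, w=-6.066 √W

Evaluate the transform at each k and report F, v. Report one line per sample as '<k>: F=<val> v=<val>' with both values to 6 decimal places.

0: F=65.898274 v=5.453816
1: F=23.652728 v=-3.370870
2: F=69.296883 v=0.968947

k=0: u−w=18.207000, u+w=39.479000; √(b/2)=3.619392, √(2b)=7.238784; F=3.619392×18.207=65.898274, v=39.479000/7.238784=5.453816
k=1: u−w=6.535000, u+w=-24.401000; √(b/2)=3.619392, √(2b)=7.238784; F=3.619392×6.535=23.652728, v=-24.401000/7.238784=-3.370870
k=2: u−w=19.146000, u+w=7.014000; √(b/2)=3.619392, √(2b)=7.238784; F=3.619392×19.146=69.296883, v=7.014000/7.238784=0.968947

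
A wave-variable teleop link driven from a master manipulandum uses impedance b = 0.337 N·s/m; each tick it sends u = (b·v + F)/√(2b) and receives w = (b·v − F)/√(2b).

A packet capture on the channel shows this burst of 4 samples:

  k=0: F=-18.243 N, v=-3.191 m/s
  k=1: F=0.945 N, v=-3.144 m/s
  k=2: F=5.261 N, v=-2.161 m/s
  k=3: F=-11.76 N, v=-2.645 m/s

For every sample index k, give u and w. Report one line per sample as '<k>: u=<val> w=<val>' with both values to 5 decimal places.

k=0: b·v=0.337×(-3.191)=-1.07537; √(2b)=0.82098; u=(-1.07537+(-18.243))/0.82098=-23.53100, w=(-1.07537−(-18.243))/0.82098=20.91127
k=1: b·v=0.337×(-3.144)=-1.05953; √(2b)=0.82098; u=(-1.05953+0.945)/0.82098=-0.13950, w=(-1.05953−0.945)/0.82098=-2.44164
k=2: b·v=0.337×(-2.161)=-0.72826; √(2b)=0.82098; u=(-0.72826+5.261)/0.82098=5.52117, w=(-0.72826−5.261)/0.82098=-7.29530
k=3: b·v=0.337×(-2.645)=-0.89137; √(2b)=0.82098; u=(-0.89137+(-11.76))/0.82098=-15.41017, w=(-0.89137−(-11.76))/0.82098=13.23869

0: u=-23.53100 w=20.91127
1: u=-0.13950 w=-2.44164
2: u=5.52117 w=-7.29530
3: u=-15.41017 w=13.23869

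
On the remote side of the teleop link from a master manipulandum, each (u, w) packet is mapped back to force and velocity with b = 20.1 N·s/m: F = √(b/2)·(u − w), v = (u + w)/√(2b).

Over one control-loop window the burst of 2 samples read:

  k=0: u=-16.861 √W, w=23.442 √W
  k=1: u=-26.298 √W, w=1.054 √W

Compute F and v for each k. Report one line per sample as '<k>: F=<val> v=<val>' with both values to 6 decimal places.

k=0: u−w=-40.303000, u+w=6.581000; √(b/2)=3.170173, √(2b)=6.340347; F=3.170173×(-40.303)=-127.767502, v=6.581000/6.340347=1.037956
k=1: u−w=-27.352000, u+w=-25.244000; √(b/2)=3.170173, √(2b)=6.340347; F=3.170173×(-27.352)=-86.710585, v=-25.244000/6.340347=-3.981486

0: F=-127.767502 v=1.037956
1: F=-86.710585 v=-3.981486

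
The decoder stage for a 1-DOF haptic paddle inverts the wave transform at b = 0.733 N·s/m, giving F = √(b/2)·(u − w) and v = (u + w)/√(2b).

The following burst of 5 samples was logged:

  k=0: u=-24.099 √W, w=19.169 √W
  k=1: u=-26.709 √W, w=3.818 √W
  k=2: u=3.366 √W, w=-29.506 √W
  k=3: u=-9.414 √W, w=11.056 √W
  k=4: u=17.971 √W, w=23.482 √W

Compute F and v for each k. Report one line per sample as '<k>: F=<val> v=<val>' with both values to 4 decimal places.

0: F=-26.1941 v=-4.0717
1: F=-18.4808 v=-18.9059
2: F=19.9005 v=-21.5893
3: F=-12.3924 v=1.3561
4: F=-3.3363 v=34.2365

k=0: u−w=-43.2680, u+w=-4.9300; √(b/2)=0.6054, √(2b)=1.2108; F=0.6054×(-43.268)=-26.1941, v=-4.9300/1.2108=-4.0717
k=1: u−w=-30.5270, u+w=-22.8910; √(b/2)=0.6054, √(2b)=1.2108; F=0.6054×(-30.527)=-18.4808, v=-22.8910/1.2108=-18.9059
k=2: u−w=32.8720, u+w=-26.1400; √(b/2)=0.6054, √(2b)=1.2108; F=0.6054×32.872=19.9005, v=-26.1400/1.2108=-21.5893
k=3: u−w=-20.4700, u+w=1.6420; √(b/2)=0.6054, √(2b)=1.2108; F=0.6054×(-20.47)=-12.3924, v=1.6420/1.2108=1.3561
k=4: u−w=-5.5110, u+w=41.4530; √(b/2)=0.6054, √(2b)=1.2108; F=0.6054×(-5.511)=-3.3363, v=41.4530/1.2108=34.2365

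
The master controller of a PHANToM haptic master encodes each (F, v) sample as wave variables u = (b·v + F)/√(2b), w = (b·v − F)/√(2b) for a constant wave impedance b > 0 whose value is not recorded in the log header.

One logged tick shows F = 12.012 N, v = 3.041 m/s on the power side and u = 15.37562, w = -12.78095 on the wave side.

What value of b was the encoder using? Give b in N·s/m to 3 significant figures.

b = 0.364 N·s/m

u + w = 2.59467;  u + w = √(2b)·v, so √(2b) = 2.59467/3.041 = 0.85323.
b = (√(2b))²/2 = 0.72800/2 = 0.36400.
(Check via u − w = 2F/√(2b): u − w = 28.15657, 2F/√(2b) = 28.15656.)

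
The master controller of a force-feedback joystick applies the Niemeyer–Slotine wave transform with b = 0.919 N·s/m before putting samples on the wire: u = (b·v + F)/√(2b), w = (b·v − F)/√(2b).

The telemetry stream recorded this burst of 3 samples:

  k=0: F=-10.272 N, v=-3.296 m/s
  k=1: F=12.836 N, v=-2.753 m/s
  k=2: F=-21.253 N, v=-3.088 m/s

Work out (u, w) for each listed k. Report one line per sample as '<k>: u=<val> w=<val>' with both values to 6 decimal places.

k=0: b·v=0.919×(-3.296)=-3.029024; √(2b)=1.355729; u=(-3.029024+(-10.272))/1.355729=-9.810978, w=(-3.029024−(-10.272))/1.355729=5.342497
k=1: b·v=0.919×(-2.753)=-2.530007; √(2b)=1.355729; u=(-2.530007+12.836)/1.355729=7.601811, w=(-2.530007−12.836)/1.355729=-11.334132
k=2: b·v=0.919×(-3.088)=-2.837872; √(2b)=1.355729; u=(-2.837872+(-21.253))/1.355729=-17.769687, w=(-2.837872−(-21.253))/1.355729=13.583197

0: u=-9.810978 w=5.342497
1: u=7.601811 w=-11.334132
2: u=-17.769687 w=13.583197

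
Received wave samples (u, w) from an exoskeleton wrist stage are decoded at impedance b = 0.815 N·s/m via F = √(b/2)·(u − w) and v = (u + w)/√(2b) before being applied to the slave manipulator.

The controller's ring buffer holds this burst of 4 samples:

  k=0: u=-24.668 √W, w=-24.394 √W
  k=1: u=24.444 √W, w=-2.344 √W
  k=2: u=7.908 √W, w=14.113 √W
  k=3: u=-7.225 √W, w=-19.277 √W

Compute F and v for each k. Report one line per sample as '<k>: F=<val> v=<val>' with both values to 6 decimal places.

0: F=-0.174910 v=-38.428324
1: F=17.100314 v=17.310056
2: F=-3.961007 v=17.248178
3: F=7.693482 v=-20.757968

k=0: u−w=-0.274000, u+w=-49.062000; √(b/2)=0.638357, √(2b)=1.276715; F=0.638357×(-0.274)=-0.174910, v=-49.062000/1.276715=-38.428324
k=1: u−w=26.788000, u+w=22.100000; √(b/2)=0.638357, √(2b)=1.276715; F=0.638357×26.788=17.100314, v=22.100000/1.276715=17.310056
k=2: u−w=-6.205000, u+w=22.021000; √(b/2)=0.638357, √(2b)=1.276715; F=0.638357×(-6.205)=-3.961007, v=22.021000/1.276715=17.248178
k=3: u−w=12.052000, u+w=-26.502000; √(b/2)=0.638357, √(2b)=1.276715; F=0.638357×12.052=7.693482, v=-26.502000/1.276715=-20.757968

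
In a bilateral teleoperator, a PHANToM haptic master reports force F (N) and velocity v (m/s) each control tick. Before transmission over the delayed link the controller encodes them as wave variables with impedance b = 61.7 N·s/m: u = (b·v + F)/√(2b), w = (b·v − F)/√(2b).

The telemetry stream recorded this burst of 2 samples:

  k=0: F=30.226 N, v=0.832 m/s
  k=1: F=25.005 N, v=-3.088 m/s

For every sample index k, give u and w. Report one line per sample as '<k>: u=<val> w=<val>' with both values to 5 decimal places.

0: u=7.34212 w=1.90019
1: u=-14.90064 w=-19.40258

k=0: b·v=61.7×0.832=51.33440; √(2b)=11.10856; u=(51.33440+30.226)/11.10856=7.34212, w=(51.33440−30.226)/11.10856=1.90019
k=1: b·v=61.7×(-3.088)=-190.52960; √(2b)=11.10856; u=(-190.52960+25.005)/11.10856=-14.90064, w=(-190.52960−25.005)/11.10856=-19.40258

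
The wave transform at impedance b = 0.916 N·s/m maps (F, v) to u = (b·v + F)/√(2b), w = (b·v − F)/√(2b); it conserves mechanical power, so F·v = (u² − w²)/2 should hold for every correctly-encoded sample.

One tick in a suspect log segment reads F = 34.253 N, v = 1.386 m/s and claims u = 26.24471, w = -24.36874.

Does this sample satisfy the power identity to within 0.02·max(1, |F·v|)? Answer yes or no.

F·v = 34.253×1.386 = 47.4747 W.
(u² − w²)/2 = (688.7848 − 593.8355)/2 = 47.4747 W.
|Δ| = 0.0000;  2% of max(1, |F·v|) = 0.9495.

yes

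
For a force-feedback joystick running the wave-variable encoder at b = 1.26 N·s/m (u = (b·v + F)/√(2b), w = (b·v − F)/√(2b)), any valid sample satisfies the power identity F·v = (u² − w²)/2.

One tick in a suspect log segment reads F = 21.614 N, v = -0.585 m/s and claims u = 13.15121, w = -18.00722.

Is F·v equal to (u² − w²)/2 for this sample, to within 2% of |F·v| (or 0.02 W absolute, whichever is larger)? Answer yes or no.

no

F·v = 21.614×(-0.585) = -12.64419 W.
(u² − w²)/2 = (172.95432 − 324.25997)/2 = -75.65282 W.
|Δ| = 63.00863;  2% of max(1, |F·v|) = 0.25288.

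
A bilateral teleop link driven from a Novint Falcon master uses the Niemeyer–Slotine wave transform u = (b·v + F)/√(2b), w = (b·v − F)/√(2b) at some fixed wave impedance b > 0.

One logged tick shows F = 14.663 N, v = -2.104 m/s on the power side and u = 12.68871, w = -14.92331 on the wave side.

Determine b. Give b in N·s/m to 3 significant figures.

u + w = -2.2346;  u + w = √(2b)·v, so √(2b) = -2.2346/(-2.104) = 1.0621.
b = (√(2b))²/2 = 1.1280/2 = 0.5640.
(Check via u − w = 2F/√(2b): u − w = 27.6120, 2F/√(2b) = 27.6121.)

b = 0.564 N·s/m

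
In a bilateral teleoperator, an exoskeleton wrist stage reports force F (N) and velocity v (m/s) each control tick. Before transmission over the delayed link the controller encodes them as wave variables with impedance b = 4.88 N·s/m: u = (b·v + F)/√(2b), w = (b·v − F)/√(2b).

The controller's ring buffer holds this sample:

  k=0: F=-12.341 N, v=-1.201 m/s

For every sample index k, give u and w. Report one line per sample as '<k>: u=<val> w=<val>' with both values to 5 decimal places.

k=0: b·v=4.88×(-1.201)=-5.86088; √(2b)=3.12410; u=(-5.86088+(-12.341))/3.12410=-5.82628, w=(-5.86088−(-12.341))/3.12410=2.07424

0: u=-5.82628 w=2.07424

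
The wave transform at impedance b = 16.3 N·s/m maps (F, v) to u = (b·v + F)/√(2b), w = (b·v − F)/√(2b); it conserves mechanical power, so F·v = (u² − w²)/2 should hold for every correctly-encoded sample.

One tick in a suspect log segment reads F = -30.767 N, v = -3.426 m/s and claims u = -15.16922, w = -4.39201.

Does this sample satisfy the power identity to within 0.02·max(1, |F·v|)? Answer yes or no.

F·v = (-30.767)×(-3.426) = 105.407742 W.
(u² − w²)/2 = (230.105235 − 19.289752)/2 = 105.407742 W.
|Δ| = 0.000000;  2% of max(1, |F·v|) = 2.108155.

yes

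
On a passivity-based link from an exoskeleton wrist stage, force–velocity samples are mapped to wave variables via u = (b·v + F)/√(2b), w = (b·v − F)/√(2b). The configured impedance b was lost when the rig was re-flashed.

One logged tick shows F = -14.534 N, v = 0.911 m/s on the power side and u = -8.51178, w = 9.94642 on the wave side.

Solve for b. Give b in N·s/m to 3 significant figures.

b = 1.24 N·s/m

u + w = 1.43464;  u + w = √(2b)·v, so √(2b) = 1.43464/0.911 = 1.57480.
b = (√(2b))²/2 = 2.47999/2 = 1.23999.
(Check via u − w = 2F/√(2b): u − w = -18.45820, 2F/√(2b) = -18.45825.)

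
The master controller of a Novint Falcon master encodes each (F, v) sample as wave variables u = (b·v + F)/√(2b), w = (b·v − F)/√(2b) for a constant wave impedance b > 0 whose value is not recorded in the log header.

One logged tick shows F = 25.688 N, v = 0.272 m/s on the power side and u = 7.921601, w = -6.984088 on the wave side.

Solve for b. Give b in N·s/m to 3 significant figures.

u + w = 0.937513;  u + w = √(2b)·v, so √(2b) = 0.937513/0.272 = 3.446739.
b = (√(2b))²/2 = 11.880010/2 = 5.940005.
(Check via u − w = 2F/√(2b): u − w = 14.905689, 2F/√(2b) = 14.905683.)

b = 5.94 N·s/m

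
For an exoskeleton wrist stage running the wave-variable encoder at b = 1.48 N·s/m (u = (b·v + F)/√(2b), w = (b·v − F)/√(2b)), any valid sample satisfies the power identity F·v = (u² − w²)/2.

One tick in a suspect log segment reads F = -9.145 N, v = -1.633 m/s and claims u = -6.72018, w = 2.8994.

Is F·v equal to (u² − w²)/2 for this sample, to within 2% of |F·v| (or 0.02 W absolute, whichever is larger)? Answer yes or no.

no

F·v = (-9.145)×(-1.633) = 14.93378 W.
(u² − w²)/2 = (45.16082 − 8.40652)/2 = 18.37715 W.
|Δ| = 3.44336;  2% of max(1, |F·v|) = 0.29868.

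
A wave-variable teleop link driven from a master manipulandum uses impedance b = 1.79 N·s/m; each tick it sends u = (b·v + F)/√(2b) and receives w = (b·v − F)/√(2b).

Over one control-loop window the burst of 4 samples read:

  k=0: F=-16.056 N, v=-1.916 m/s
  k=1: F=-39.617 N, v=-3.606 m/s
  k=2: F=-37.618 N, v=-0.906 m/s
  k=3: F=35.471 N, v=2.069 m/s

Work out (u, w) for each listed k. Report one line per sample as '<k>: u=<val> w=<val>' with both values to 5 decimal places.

0: u=-10.29848 w=6.67324
1: u=-24.34967 w=17.52680
2: u=-20.73885 w=19.02461
3: u=20.70437 w=-16.78964

k=0: b·v=1.79×(-1.916)=-3.42964; √(2b)=1.89209; u=(-3.42964+(-16.056))/1.89209=-10.29848, w=(-3.42964−(-16.056))/1.89209=6.67324
k=1: b·v=1.79×(-3.606)=-6.45474; √(2b)=1.89209; u=(-6.45474+(-39.617))/1.89209=-24.34967, w=(-6.45474−(-39.617))/1.89209=17.52680
k=2: b·v=1.79×(-0.906)=-1.62174; √(2b)=1.89209; u=(-1.62174+(-37.618))/1.89209=-20.73885, w=(-1.62174−(-37.618))/1.89209=19.02461
k=3: b·v=1.79×2.069=3.70351; √(2b)=1.89209; u=(3.70351+35.471)/1.89209=20.70437, w=(3.70351−35.471)/1.89209=-16.78964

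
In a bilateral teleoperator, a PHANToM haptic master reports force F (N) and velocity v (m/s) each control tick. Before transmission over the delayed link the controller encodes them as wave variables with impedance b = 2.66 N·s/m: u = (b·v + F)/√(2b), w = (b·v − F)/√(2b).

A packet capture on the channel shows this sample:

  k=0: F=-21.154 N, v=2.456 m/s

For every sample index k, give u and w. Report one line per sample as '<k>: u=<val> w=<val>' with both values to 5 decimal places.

k=0: b·v=2.66×2.456=6.53296; √(2b)=2.30651; u=(6.53296+(-21.154))/2.30651=-6.33902, w=(6.53296−(-21.154))/2.30651=12.00382

0: u=-6.33902 w=12.00382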